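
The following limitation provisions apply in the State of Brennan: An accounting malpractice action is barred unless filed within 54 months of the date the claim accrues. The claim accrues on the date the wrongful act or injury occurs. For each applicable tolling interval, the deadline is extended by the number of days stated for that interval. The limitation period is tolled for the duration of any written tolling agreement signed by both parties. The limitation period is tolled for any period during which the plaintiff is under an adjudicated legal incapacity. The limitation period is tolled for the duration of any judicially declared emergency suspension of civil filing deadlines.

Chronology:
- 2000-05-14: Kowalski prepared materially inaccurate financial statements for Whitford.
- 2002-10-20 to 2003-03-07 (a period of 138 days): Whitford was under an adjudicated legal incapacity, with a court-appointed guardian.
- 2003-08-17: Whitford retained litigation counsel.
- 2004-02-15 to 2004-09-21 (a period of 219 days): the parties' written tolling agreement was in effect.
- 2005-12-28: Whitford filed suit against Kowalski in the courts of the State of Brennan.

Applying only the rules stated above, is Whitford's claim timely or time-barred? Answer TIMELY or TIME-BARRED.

The claim accrued on 2000-05-14, the date of the act.
Adding the 54 months base period to 2000-05-14 gives a deadline of 2004-11-14, before any tolling.
The plaintiff's legal incapacity from 2002-10-20 to 2003-03-07 tolled the period for 138 days, extending the deadline to 2005-04-01.
The period was tolled for 219 days by the written tolling agreement (2004-02-15 to 2004-09-21), pushing the deadline to 2005-11-06.
None of the other events listed affects the running of the period under the stated rules.
Filing on 2005-12-28 missed the 2005-11-06 deadline — the action is time-barred.

TIME-BARRED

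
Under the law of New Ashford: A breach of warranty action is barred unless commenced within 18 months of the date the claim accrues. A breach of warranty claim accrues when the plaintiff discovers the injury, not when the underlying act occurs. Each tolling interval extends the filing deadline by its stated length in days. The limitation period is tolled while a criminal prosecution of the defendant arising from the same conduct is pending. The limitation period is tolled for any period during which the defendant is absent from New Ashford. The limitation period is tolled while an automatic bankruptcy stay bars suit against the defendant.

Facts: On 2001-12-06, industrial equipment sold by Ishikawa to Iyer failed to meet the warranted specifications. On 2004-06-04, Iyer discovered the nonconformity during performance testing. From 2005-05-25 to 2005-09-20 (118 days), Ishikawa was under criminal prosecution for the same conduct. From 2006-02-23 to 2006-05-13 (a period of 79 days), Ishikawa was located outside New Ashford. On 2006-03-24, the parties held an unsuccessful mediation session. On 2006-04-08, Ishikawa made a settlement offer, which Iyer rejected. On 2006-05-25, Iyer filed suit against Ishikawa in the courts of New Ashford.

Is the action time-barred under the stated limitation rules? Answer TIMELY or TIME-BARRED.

The claim did not accrue until Iyer discovered the injury on 2004-06-04; the 2001-12-06 act date does not start the clock under the stated rule.
Adding the 18 months base period to 2004-06-04 gives a deadline of 2005-12-04, before any tolling.
Because the pending criminal prosecution ran from 2005-05-25 to 2005-09-20, the deadline is extended by 118 days to 2006-04-01.
Because the defendant's absence from the jurisdiction ran from 2006-02-23 to 2006-05-13, the deadline is extended by 79 days to 2006-06-19.
The other events in the timeline have no effect on the limitation period under the stated rules.
The 2006-05-25 filing precedes the 2006-06-19 deadline; the claim is timely.

TIMELY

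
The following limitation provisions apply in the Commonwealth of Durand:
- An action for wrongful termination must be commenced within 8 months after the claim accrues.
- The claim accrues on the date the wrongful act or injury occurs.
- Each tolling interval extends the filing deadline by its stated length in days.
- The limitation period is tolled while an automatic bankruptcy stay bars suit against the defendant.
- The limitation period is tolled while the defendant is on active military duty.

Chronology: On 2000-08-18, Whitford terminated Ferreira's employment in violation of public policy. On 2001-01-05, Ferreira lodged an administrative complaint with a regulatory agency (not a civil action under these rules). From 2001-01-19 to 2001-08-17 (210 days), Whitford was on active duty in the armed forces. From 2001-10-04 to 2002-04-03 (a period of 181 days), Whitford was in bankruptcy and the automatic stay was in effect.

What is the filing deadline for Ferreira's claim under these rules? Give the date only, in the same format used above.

The limitation period began to run on 2000-08-18.
Adding the 8 months base period to 2000-08-18 gives a deadline of 2001-04-18, before any tolling.
The defendant's active military service from 2001-01-19 to 2001-08-17 tolled the period for 210 days, extending the deadline to 2001-11-14.
The period was tolled for 181 days by the automatic bankruptcy stay (2001-10-04 to 2002-04-03), pushing the deadline to 2002-05-14.
None of the other events listed affects the running of the period under the stated rules.

2002-05-14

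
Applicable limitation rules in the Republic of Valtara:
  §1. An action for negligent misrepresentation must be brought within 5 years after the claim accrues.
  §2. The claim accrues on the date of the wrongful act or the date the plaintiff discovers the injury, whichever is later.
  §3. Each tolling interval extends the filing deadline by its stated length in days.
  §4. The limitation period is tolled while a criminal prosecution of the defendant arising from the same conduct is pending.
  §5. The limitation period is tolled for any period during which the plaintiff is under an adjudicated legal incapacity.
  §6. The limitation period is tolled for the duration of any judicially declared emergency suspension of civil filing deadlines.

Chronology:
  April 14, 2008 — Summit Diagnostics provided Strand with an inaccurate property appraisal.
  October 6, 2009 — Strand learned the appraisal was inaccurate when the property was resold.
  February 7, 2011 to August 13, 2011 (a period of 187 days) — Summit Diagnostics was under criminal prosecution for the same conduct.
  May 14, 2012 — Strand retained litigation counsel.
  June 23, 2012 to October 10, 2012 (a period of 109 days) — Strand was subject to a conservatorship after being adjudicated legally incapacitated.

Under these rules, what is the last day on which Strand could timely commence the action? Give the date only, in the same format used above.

Taking the later of the act (April 14, 2008) and discovery (October 6, 2009), the claim accrued on October 6, 2009.
The untolled deadline — 5 years after October 6, 2009 — is October 6, 2014.
The period was tolled for 187 days by the pending criminal prosecution (February 7, 2011 to August 13, 2011), pushing the deadline to April 11, 2015.
Because the plaintiff's legal incapacity ran from June 23, 2012 to October 10, 2012, the deadline is extended by 109 days to July 29, 2015.
Nothing else in the chronology tolls or restarts the period.

July 29, 2015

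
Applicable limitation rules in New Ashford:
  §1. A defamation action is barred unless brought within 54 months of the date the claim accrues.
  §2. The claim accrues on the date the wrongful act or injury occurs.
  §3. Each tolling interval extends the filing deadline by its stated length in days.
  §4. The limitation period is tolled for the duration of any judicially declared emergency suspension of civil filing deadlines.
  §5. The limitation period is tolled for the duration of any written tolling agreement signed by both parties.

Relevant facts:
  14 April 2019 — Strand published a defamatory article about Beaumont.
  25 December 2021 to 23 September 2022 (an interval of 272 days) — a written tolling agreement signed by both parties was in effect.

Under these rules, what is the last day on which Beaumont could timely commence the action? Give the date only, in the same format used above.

The claim accrued on 14 April 2019, when the wrongful act occurred.
The untolled deadline — 54 months after 14 April 2019 — is 14 October 2023.
The written tolling agreement from 25 December 2021 to 23 September 2022 tolled the period for 272 days, extending the deadline to 12 July 2024.

12 July 2024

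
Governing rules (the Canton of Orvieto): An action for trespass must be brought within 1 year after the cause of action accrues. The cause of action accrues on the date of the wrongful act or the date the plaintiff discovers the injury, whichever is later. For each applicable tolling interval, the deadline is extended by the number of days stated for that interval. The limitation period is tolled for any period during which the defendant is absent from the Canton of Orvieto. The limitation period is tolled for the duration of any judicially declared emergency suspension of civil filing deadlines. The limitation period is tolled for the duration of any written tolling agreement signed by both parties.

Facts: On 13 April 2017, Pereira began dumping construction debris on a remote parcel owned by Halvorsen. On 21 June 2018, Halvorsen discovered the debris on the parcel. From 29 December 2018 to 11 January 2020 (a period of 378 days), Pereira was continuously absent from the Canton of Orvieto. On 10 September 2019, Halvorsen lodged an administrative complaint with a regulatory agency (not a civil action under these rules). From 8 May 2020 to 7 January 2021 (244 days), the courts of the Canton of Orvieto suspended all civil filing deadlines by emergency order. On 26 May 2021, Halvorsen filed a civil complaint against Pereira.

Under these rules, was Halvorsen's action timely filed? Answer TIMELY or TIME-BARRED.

Because discovery on 21 June 2018 post-dates the 13 April 2017 act, accrual under the later-of rule falls on 21 June 2018.
1 year from 21 June 2018 is 21 June 2019.
Because the defendant's absence from the jurisdiction ran from 29 December 2018 to 11 January 2020, the deadline is extended by 378 days to 3 July 2020.
Because the emergency suspension of filing deadlines ran from 8 May 2020 to 7 January 2021, the deadline is extended by 244 days to 4 March 2021.
None of the other events listed affects the running of the period under the stated rules.
The 26 May 2021 filing falls after the 4 March 2021 deadline; the claim is time-barred.

TIME-BARRED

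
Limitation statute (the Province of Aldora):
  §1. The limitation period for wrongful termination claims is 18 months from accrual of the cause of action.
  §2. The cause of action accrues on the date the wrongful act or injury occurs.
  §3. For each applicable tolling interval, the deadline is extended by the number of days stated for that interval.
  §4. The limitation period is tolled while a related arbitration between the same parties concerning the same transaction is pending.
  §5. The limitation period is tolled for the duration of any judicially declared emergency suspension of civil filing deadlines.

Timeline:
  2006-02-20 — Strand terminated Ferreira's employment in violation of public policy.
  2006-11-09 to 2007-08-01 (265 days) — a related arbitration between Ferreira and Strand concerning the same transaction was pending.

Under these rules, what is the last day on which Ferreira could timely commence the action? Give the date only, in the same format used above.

2008-05-11

The limitation period began to run on 2006-02-20.
18 months from 2006-02-20 is 2007-08-20.
The pending related arbitration from 2006-11-09 to 2007-08-01 tolled the period for 265 days, extending the deadline to 2008-05-11.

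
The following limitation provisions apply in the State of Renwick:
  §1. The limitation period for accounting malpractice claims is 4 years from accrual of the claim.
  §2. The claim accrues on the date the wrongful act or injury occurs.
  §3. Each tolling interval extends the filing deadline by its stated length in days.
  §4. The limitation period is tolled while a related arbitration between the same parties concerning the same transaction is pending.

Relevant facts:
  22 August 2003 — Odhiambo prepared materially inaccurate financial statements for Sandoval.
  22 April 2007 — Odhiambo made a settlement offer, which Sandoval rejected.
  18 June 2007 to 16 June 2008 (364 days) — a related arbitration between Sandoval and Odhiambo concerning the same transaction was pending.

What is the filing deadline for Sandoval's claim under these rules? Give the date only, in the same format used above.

The claim accrued on 22 August 2003, the date of the act.
The untolled deadline — 4 years after 22 August 2003 — is 22 August 2007.
The pending related arbitration from 18 June 2007 to 16 June 2008 tolled the period for 364 days, extending the deadline to 20 August 2008.
None of the other events listed affects the running of the period under the stated rules.

20 August 2008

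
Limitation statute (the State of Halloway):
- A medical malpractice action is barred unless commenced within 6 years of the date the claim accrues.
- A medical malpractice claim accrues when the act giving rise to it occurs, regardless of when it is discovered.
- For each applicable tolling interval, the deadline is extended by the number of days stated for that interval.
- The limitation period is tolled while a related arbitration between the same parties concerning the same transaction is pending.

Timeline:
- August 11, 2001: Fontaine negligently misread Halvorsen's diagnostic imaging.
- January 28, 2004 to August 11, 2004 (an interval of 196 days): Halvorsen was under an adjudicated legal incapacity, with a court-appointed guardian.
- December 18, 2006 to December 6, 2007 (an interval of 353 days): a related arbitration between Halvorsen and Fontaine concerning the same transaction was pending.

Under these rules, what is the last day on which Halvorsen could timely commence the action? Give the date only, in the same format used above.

July 29, 2008

The claim accrued on August 11, 2001, the date of the act.
The untolled deadline — 6 years after August 11, 2001 — is August 11, 2007.
The pending related arbitration from December 18, 2006 to December 6, 2007 tolled the period for 353 days, extending the deadline to July 29, 2008.
No stated provision tolls the period for the plaintiff's incapacity, so the interval from January 28, 2004 to August 11, 2004 has no effect on the deadline.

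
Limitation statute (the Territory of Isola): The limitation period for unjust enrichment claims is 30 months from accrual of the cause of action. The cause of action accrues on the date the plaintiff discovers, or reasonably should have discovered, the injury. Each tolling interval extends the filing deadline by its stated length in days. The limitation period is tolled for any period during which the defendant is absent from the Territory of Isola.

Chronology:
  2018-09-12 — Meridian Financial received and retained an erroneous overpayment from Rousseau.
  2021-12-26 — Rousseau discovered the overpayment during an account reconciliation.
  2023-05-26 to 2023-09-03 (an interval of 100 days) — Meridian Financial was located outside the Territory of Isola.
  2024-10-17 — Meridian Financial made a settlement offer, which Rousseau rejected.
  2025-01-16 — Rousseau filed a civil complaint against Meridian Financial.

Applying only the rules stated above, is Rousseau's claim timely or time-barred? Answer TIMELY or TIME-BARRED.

TIME-BARRED

Under the discovery rule, the claim accrued on 2021-12-26, when Rousseau discovered the injury — not on the 2018-09-12 date of the underlying act.
30 months from 2021-12-26 is 2024-06-26.
Because the defendant's absence from the jurisdiction ran from 2023-05-26 to 2023-09-03, the deadline is extended by 100 days to 2024-10-04.
Nothing else in the chronology tolls or restarts the period.
Rousseau filed on 2025-01-16, after the 2024-10-04 deadline, so the action is time-barred.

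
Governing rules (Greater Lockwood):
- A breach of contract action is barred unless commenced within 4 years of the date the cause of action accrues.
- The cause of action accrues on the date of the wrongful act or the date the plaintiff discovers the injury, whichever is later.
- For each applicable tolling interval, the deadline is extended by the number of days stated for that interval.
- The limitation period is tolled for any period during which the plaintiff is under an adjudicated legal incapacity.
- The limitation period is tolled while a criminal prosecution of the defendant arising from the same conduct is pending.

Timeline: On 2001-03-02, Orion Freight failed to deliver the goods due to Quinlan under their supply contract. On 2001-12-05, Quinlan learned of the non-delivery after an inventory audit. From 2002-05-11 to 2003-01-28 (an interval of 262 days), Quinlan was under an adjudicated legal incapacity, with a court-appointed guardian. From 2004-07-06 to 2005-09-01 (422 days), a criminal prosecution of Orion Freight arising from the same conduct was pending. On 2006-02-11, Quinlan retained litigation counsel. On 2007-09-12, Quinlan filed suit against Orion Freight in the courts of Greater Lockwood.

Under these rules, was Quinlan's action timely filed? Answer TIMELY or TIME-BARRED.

The claim accrued on 2001-12-05 — the later of the 2001-03-02 act and the 2001-12-05 discovery.
Adding the 4 years base period to 2001-12-05 gives a deadline of 2005-12-05, before any tolling.
The period was tolled for 262 days by the plaintiff's legal incapacity (2002-05-11 to 2003-01-28), pushing the deadline to 2006-08-24.
Because the pending criminal prosecution ran from 2004-07-06 to 2005-09-01, the deadline is extended by 422 days to 2007-10-20.
None of the other events listed affects the running of the period under the stated rules.
Quinlan filed on 2007-09-12, before the 2007-10-20 deadline, so the action is timely.

TIMELY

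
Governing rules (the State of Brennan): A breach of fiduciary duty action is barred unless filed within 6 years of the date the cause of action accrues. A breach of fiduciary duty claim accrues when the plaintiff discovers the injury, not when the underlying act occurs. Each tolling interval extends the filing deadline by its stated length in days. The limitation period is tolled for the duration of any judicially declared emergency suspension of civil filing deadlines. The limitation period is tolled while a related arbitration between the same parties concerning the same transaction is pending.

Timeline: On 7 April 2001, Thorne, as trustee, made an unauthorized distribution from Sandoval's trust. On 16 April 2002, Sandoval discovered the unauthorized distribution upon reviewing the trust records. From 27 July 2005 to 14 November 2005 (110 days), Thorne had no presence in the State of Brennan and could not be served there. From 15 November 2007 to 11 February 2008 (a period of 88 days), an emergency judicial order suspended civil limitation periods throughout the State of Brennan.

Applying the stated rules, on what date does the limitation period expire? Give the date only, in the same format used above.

13 July 2008

Under the discovery rule, the claim accrued on 16 April 2002, when Sandoval discovered the injury — not on the 7 April 2001 date of the underlying act.
The untolled deadline — 6 years after 16 April 2002 — is 16 April 2008.
Because the emergency suspension of filing deadlines ran from 15 November 2007 to 11 February 2008, the deadline is extended by 88 days to 13 July 2008.
No stated provision tolls the period for the defendant's absence, so the interval from 27 July 2005 to 14 November 2005 has no effect on the deadline.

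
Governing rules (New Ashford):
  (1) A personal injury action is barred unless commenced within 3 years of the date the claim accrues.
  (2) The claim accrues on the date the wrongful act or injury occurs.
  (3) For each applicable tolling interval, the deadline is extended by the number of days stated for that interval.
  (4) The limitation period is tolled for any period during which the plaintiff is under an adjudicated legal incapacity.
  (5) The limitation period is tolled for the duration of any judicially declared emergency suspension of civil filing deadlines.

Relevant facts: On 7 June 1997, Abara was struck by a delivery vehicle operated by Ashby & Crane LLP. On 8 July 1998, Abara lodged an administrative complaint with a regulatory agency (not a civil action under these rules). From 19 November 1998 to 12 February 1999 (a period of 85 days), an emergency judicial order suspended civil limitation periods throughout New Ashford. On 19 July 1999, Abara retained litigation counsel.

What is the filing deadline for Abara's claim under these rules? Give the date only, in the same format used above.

The claim accrued on 7 June 1997, the date of the act.
Adding the 3 years base period to 7 June 1997 gives a deadline of 7 June 2000, before any tolling.
The period was tolled for 85 days by the emergency suspension of filing deadlines (19 November 1998 to 12 February 1999), pushing the deadline to 31 August 2000.
The other events in the timeline have no effect on the limitation period under the stated rules.

31 August 2000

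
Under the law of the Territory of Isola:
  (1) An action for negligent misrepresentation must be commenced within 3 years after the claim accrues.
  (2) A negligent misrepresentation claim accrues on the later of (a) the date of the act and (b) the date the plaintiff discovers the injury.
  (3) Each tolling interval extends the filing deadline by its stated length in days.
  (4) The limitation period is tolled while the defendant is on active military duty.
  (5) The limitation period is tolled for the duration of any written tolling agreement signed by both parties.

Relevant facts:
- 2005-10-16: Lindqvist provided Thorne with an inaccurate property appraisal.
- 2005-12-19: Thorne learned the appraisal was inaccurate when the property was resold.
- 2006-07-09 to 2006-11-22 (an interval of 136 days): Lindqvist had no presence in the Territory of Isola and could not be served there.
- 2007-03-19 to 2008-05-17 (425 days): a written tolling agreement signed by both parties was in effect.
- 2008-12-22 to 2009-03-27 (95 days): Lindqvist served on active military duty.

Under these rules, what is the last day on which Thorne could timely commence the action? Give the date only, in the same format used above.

Taking the later of the act (2005-10-16) and discovery (2005-12-19), the claim accrued on 2005-12-19.
3 years from 2005-12-19 is 2008-12-19.
Because the written tolling agreement ran from 2007-03-19 to 2008-05-17, the deadline is extended by 425 days to 2010-02-17.
The defendant's active military service from 2008-12-22 to 2009-03-27 tolled the period for 95 days, extending the deadline to 2010-05-23.
Although the defendant's absence ran from 2006-07-09 to 2006-11-22, the stated rules do not make that a tolling event, so it is disregarded.

2010-05-23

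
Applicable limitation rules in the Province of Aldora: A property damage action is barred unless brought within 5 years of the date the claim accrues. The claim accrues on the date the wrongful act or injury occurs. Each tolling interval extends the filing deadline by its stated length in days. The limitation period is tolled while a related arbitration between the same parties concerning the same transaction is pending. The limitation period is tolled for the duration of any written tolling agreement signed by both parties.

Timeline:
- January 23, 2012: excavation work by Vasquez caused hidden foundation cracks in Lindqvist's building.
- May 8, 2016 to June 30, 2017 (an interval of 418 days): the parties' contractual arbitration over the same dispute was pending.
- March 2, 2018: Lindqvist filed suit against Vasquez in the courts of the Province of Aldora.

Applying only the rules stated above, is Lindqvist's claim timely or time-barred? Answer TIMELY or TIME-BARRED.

The limitation period began to run on January 23, 2012.
The untolled deadline — 5 years after January 23, 2012 — is January 23, 2017.
Because the pending related arbitration ran from May 8, 2016 to June 30, 2017, the deadline is extended by 418 days to March 17, 2018.
The March 2, 2018 filing precedes the March 17, 2018 deadline; the claim is timely.

TIMELY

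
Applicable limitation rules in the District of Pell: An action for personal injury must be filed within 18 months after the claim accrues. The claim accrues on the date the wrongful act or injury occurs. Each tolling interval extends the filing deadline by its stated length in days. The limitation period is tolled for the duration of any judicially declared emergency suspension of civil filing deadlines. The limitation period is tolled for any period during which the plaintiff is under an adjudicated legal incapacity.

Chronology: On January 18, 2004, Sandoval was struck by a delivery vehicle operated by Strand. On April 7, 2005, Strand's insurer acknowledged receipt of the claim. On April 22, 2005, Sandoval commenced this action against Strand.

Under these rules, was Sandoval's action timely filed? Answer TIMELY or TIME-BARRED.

The claim accrued on January 18, 2004, when the wrongful act occurred.
Adding the 18 months base period to January 18, 2004 gives a deadline of July 18, 2005, before any tolling.
None of the other events listed affects the running of the period under the stated rules.
Sandoval filed on April 22, 2005, before the July 18, 2005 deadline, so the action is timely.

TIMELY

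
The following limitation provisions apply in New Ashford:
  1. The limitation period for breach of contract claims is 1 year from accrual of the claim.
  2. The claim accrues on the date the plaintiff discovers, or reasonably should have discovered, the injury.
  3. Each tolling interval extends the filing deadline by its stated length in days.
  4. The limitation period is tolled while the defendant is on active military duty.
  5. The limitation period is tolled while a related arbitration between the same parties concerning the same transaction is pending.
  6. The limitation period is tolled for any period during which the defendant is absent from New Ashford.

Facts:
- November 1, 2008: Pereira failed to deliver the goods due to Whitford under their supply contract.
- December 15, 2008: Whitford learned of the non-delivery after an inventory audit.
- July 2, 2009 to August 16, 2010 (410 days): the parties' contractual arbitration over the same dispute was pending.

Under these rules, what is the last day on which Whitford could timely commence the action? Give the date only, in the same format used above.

Under the discovery rule, the claim accrued on December 15, 2008, when Whitford discovered the injury — not on the November 1, 2008 date of the underlying act.
Adding the 1 year base period to December 15, 2008 gives a deadline of December 15, 2009, before any tolling.
The pending related arbitration from July 2, 2009 to August 16, 2010 tolled the period for 410 days, extending the deadline to January 29, 2011.

January 29, 2011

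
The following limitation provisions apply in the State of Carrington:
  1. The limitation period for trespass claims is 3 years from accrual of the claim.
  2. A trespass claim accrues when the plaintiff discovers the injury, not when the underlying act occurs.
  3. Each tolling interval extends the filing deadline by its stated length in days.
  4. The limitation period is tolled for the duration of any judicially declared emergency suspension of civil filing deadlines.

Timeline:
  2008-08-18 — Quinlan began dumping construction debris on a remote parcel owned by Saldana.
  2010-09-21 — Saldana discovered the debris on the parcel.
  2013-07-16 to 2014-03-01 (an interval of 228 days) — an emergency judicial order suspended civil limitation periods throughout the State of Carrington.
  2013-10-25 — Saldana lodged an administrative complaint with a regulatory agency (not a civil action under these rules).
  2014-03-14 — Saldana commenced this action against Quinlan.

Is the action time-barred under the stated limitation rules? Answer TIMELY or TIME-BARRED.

Under the discovery rule, the claim accrued on 2010-09-21, when Saldana discovered the injury — not on the 2008-08-18 date of the underlying act.
The untolled deadline — 3 years after 2010-09-21 — is 2013-09-21.
The emergency suspension of filing deadlines from 2013-07-16 to 2014-03-01 tolled the period for 228 days, extending the deadline to 2014-05-07.
Nothing else in the chronology tolls or restarts the period.
Filing on 2014-03-14 beat the 2014-05-07 deadline — the action is timely.

TIMELY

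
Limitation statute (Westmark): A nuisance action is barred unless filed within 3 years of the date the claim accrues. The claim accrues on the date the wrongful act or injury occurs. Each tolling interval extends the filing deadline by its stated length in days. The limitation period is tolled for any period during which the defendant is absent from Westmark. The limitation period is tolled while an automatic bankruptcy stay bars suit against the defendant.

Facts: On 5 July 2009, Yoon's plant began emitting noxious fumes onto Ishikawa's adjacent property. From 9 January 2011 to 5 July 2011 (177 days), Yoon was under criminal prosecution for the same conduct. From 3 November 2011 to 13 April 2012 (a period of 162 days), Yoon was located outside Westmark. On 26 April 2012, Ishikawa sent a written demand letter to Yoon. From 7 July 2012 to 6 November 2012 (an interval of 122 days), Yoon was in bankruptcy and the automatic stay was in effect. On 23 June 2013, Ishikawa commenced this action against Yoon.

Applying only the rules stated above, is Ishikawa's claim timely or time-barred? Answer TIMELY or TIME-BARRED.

The claim accrued on 5 July 2009, the date of the act.
3 years from 5 July 2009 is 5 July 2012.
The period was tolled for 162 days by the defendant's absence from the jurisdiction (3 November 2011 to 13 April 2012), pushing the deadline to 14 December 2012.
The period was tolled for 122 days by the automatic bankruptcy stay (7 July 2012 to 6 November 2012), pushing the deadline to 15 April 2013.
Although a criminal prosecution ran from 9 January 2011 to 5 July 2011, the stated rules do not make that a tolling event, so it is disregarded.
The other events in the timeline have no effect on the limitation period under the stated rules.
Ishikawa filed on 23 June 2013, after the 15 April 2013 deadline, so the action is time-barred.

TIME-BARRED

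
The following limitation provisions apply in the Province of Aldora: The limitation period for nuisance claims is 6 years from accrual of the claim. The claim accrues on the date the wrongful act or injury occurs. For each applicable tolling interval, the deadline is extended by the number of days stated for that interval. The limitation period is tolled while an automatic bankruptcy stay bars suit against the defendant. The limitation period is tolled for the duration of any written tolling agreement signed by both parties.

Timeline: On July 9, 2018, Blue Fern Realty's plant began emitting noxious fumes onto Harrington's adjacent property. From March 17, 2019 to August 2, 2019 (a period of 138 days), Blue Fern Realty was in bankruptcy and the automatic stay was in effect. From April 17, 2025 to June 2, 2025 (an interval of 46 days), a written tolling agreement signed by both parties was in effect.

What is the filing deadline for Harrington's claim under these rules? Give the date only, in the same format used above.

November 24, 2024

The claim accrued on July 9, 2018, when the wrongful act occurred.
The untolled deadline — 6 years after July 9, 2018 — is July 9, 2024.
Because the automatic bankruptcy stay ran from March 17, 2019 to August 2, 2019, the deadline is extended by 138 days to November 24, 2024.
By the time the written tolling agreement began on April 17, 2025, the limitation period had already expired on November 24, 2024; that interval cannot revive it.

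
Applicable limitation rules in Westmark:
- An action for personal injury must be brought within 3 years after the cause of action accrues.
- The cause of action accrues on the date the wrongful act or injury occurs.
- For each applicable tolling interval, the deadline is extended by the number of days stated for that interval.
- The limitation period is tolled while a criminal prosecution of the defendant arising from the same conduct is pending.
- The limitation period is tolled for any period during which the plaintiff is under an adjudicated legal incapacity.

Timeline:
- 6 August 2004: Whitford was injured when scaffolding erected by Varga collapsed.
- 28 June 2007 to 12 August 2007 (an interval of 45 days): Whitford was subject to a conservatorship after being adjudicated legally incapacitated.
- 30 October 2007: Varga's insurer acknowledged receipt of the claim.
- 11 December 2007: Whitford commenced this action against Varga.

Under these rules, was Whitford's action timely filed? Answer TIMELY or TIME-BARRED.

TIME-BARRED

The limitation period began to run on 6 August 2004.
Adding the 3 years base period to 6 August 2004 gives a deadline of 6 August 2007, before any tolling.
Because the plaintiff's legal incapacity ran from 28 June 2007 to 12 August 2007, the deadline is extended by 45 days to 20 September 2007.
The other events in the timeline have no effect on the limitation period under the stated rules.
Whitford filed on 11 December 2007, after the 20 September 2007 deadline, so the action is time-barred.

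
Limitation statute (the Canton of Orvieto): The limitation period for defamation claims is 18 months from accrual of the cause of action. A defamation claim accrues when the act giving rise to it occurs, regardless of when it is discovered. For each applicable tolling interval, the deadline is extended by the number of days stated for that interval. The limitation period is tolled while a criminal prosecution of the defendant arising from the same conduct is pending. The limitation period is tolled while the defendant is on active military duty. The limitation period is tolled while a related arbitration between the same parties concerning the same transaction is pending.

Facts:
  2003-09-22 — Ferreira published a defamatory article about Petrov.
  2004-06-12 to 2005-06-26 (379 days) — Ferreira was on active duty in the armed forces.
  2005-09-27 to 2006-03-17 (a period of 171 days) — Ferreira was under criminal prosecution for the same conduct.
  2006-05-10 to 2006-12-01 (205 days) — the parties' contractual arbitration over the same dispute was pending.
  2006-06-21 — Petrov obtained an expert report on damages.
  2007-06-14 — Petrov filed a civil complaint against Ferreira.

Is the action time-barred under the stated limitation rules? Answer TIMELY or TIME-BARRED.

The claim accrued on 2003-09-22, when the wrongful act occurred.
18 months from 2003-09-22 is 2005-03-22.
Because the defendant's active military service ran from 2004-06-12 to 2005-06-26, the deadline is extended by 379 days to 2006-04-05.
The period was tolled for 171 days by the pending criminal prosecution (2005-09-27 to 2006-03-17), pushing the deadline to 2006-09-23.
Because the pending related arbitration ran from 2006-05-10 to 2006-12-01, the deadline is extended by 205 days to 2007-04-16.
The other events in the timeline have no effect on the limitation period under the stated rules.
Petrov filed on 2007-06-14, after the 2007-04-16 deadline, so the action is time-barred.

TIME-BARRED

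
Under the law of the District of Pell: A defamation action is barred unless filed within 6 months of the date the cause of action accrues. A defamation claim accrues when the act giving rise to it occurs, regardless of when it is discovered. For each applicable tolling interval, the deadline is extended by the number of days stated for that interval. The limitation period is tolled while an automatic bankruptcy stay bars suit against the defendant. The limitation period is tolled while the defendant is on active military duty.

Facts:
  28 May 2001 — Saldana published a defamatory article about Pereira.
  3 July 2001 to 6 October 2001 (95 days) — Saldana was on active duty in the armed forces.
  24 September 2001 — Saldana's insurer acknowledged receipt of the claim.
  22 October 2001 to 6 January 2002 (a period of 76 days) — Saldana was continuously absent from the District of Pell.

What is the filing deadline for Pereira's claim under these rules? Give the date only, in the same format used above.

The cause of action accrued on 28 May 2001, the date of the act.
The untolled deadline — 6 months after 28 May 2001 — is 28 November 2001.
The defendant's active military service from 3 July 2001 to 6 October 2001 tolled the period for 95 days, extending the deadline to 3 March 2002.
Although the defendant's absence ran from 22 October 2001 to 6 January 2002, the stated rules do not make that a tolling event, so it is disregarded.
Nothing else in the chronology tolls or restarts the period.

3 March 2002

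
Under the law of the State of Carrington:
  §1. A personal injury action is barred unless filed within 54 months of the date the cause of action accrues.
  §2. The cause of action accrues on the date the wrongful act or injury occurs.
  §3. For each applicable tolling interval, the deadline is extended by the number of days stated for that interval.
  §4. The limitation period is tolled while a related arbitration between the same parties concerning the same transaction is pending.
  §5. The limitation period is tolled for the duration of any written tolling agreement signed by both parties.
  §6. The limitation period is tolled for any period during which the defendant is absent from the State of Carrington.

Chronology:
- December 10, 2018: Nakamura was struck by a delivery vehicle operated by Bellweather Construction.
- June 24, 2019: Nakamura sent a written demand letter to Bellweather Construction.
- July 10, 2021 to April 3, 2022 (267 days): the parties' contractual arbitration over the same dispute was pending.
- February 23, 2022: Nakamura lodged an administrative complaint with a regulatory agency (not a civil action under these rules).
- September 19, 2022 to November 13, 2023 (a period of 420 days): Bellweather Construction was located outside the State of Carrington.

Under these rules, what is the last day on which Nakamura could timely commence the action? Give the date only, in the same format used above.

The cause of action accrued on December 10, 2018, the date of the act.
Adding the 54 months base period to December 10, 2018 gives a deadline of June 10, 2023, before any tolling.
Because the pending related arbitration ran from July 10, 2021 to April 3, 2022, the deadline is extended by 267 days to March 3, 2024.
Because the defendant's absence from the jurisdiction ran from September 19, 2022 to November 13, 2023, the deadline is extended by 420 days to April 27, 2025.
Nothing else in the chronology tolls or restarts the period.

April 27, 2025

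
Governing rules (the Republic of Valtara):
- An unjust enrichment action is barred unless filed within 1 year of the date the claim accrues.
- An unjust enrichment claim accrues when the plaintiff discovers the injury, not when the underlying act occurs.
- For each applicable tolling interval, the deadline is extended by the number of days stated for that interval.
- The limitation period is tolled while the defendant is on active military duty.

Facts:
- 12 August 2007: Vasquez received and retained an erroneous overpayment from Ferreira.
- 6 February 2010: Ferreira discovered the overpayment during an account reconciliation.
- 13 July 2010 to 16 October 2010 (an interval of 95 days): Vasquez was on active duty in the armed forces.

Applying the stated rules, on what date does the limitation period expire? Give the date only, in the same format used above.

The claim did not accrue until Ferreira discovered the injury on 6 February 2010; the 12 August 2007 act date does not start the clock under the stated rule.
Adding the 1 year base period to 6 February 2010 gives a deadline of 6 February 2011, before any tolling.
Because the defendant's active military service ran from 13 July 2010 to 16 October 2010, the deadline is extended by 95 days to 12 May 2011.

12 May 2011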